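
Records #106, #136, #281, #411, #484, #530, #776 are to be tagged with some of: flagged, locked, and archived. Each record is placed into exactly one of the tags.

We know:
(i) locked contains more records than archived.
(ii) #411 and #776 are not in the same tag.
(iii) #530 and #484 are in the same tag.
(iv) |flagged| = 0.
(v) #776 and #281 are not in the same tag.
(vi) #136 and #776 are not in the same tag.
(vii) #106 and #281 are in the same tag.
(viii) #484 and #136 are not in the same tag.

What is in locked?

locked = {#106, #136, #281, #411}

(iv): flagged already has 0, so the rest are out.
Suppose #106 ∉ locked: no assignment then satisfies all the clues, so #106 ∈ locked.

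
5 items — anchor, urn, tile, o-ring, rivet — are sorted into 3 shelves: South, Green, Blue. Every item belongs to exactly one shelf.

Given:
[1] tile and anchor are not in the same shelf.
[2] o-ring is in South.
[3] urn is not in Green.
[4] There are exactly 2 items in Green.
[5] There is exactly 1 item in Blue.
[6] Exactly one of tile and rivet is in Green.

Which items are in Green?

Green = {anchor, rivet}

From (2): o-ring ∈ South.
From (3): urn ∉ Green.
Suppose anchor ∉ Green: no assignment then satisfies all the clues, so anchor ∈ Green.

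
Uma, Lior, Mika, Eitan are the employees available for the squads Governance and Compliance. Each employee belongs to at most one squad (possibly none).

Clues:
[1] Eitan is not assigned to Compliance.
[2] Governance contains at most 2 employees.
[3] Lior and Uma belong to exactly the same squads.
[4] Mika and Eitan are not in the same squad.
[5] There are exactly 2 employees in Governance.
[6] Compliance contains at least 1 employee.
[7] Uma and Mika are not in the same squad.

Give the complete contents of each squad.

Governance = {Lior, Uma}; Compliance = {Mika}

From (1): Eitan ∉ Compliance.
Suppose Uma ∉ Governance: no assignment then satisfies all the clues, so Uma ∈ Governance.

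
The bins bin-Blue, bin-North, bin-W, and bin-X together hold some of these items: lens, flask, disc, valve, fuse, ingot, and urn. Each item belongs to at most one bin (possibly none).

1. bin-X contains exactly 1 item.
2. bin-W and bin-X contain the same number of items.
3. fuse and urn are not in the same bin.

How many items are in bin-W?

1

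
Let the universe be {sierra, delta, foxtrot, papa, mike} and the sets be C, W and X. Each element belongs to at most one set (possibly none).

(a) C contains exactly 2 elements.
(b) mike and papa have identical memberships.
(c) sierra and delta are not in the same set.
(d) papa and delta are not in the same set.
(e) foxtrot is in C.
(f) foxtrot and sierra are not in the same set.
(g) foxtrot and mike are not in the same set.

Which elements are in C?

From (e): foxtrot ∈ C.
(f): sierra ∉ C.
(g): mike ∉ C.
(b): papa matches mike: papa ∉ C.
(a): only 2 candidates remain for C, so all are in.

C = {delta, foxtrot}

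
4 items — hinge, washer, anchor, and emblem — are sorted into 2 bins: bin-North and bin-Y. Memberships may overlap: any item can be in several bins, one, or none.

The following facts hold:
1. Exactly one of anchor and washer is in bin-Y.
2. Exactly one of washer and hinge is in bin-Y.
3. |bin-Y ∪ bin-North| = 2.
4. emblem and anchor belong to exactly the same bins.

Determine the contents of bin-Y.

bin-Y = {washer}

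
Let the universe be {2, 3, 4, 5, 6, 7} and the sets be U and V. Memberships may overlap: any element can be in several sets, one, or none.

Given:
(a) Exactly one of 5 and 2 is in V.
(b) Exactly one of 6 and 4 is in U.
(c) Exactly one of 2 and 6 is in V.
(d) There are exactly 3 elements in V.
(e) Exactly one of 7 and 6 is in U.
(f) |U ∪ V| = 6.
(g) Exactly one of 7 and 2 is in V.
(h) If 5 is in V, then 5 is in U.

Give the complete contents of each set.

U = {2, 3, 4, 5, 7}; V = {5, 6, 7}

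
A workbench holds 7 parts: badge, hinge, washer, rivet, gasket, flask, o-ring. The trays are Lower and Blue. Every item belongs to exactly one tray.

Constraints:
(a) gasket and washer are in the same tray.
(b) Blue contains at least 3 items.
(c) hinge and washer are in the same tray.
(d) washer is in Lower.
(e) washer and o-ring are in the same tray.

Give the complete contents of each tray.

From (d): washer ∈ Lower.
(a): gasket matches washer: gasket ∈ Lower.
(c): hinge matches washer: hinge ∈ Lower.
(e): o-ring matches washer: o-ring ∈ Lower.
(b): only 3 candidates remain for Blue, so all are in.

Lower = {gasket, hinge, o-ring, washer}; Blue = {badge, flask, rivet}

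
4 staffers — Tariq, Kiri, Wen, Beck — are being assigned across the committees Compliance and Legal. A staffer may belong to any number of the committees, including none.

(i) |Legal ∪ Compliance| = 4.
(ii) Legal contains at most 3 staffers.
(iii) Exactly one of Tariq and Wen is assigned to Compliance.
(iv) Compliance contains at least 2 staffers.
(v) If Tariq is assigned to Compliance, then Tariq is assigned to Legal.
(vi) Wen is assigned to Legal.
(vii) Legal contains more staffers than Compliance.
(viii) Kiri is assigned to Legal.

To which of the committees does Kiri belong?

Kiri: Legal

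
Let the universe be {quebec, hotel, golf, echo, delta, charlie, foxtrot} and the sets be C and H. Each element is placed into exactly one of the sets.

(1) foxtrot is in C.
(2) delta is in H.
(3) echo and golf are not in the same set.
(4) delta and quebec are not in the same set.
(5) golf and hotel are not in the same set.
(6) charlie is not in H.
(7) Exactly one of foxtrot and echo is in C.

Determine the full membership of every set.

C = {charlie, foxtrot, golf, quebec}; H = {delta, echo, hotel}

From (1): foxtrot ∈ C.
From (2): delta ∈ H.
From (6): charlie ∉ H.
(4): quebec ∉ H.
(7) (exactly one): echo ∉ C.
Only one set left: quebec ∈ C.
Only one set left: echo ∈ H.
Only one set left: charlie ∈ C.
(3): golf ∉ H.
Only one set left: golf ∈ C.
(5): hotel ∉ C.
Only one set left: hotel ∈ H.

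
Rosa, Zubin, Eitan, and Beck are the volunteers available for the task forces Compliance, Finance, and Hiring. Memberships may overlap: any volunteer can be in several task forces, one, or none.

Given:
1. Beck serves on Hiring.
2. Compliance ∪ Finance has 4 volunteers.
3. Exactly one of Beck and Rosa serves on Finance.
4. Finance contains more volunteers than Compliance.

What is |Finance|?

From (1): Beck ∈ Hiring.
Suppose Zubin ∉ Finance: no assignment then satisfies all the clues, so Zubin ∈ Finance.

3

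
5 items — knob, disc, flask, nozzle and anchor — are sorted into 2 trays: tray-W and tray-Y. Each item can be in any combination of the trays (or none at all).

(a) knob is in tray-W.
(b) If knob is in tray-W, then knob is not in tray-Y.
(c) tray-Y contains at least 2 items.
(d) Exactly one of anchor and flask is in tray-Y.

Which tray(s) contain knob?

knob: tray-W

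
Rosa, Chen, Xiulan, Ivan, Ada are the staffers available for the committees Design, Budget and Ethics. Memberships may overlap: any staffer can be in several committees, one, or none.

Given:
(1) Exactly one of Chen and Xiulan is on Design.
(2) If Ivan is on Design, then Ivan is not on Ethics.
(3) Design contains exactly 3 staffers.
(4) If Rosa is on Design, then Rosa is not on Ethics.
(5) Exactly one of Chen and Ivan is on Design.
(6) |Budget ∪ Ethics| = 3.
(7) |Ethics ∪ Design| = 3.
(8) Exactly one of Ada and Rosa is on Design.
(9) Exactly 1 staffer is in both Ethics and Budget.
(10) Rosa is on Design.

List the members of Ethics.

Ethics = {Xiulan}

From (10): Rosa ∈ Design.
(4): Rosa ∉ Ethics.
(8) (exactly one): Ada ∉ Design.
Suppose Chen ∈ Ethics: no assignment then satisfies all the clues, so Chen ∉ Ethics.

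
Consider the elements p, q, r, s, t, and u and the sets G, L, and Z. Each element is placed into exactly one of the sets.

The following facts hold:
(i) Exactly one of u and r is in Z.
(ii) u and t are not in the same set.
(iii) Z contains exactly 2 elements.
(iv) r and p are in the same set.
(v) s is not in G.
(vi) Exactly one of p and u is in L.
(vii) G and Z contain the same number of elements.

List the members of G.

G = {q, t}

From (v): s ∉ G.
Suppose p ∈ G: no assignment then satisfies all the clues, so p ∉ G.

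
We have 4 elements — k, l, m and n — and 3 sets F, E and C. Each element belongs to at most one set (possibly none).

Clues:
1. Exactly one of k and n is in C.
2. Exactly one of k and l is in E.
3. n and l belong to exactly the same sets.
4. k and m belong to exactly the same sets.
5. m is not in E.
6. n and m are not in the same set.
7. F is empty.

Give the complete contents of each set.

From (5): m ∉ E.
(4): k matches m: k ∉ E.
(7): F already has 0, so the rest are out.
(2) (exactly one): l ∈ E.
(3): n matches l: n ∈ E.
(1) (exactly one): k ∈ C.
(4): m matches k: m ∈ C.

F = {}; E = {l, n}; C = {k, m}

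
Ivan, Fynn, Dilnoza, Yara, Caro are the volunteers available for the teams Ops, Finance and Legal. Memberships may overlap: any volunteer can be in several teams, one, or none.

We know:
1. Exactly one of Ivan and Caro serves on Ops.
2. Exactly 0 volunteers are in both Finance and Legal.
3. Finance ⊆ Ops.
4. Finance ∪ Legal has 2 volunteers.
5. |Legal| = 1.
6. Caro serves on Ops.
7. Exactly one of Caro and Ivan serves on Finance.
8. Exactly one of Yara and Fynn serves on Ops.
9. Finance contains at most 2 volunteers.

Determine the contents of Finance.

From (6): Caro ∈ Ops.
(1) (exactly one): Ivan ∉ Ops.
(3) contrapositive: Ivan ∉ Finance.
(7) (exactly one): Caro ∈ Finance.
Suppose Fynn ∈ Finance: no assignment then satisfies all the clues, so Fynn ∉ Finance.

Finance = {Caro}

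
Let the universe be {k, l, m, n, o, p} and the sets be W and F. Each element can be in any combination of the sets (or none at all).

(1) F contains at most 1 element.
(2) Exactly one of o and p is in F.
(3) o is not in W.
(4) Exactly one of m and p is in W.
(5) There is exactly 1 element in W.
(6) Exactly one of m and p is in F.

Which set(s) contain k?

k: none

From (3): o ∉ W.
Suppose k ∈ W: no assignment then satisfies all the clues, so k ∉ W.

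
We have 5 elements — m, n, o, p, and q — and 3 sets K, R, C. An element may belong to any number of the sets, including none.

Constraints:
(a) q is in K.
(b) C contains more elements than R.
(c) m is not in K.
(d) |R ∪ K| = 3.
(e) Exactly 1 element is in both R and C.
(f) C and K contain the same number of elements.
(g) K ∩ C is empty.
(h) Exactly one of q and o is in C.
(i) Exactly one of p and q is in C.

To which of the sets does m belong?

m: none

From (a): q ∈ K.
From (c): m ∉ K.
(g) (disjoint): q ∉ C.
(h) (exactly one): o ∈ C.
(i) (exactly one): p ∈ C.
(g) (disjoint): o ∉ K.
(g) (disjoint): p ∉ K.
Suppose m ∈ R: no assignment then satisfies all the clues, so m ∉ R.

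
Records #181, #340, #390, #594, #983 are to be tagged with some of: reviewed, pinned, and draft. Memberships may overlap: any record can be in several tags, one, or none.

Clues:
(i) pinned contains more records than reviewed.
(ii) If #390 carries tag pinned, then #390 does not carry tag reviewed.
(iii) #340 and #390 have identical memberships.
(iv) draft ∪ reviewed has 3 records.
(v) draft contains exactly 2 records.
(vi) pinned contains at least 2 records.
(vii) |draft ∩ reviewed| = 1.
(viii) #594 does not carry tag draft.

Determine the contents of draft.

From (viii): #594 ∉ draft.
Suppose #181 ∉ draft: no assignment then satisfies all the clues, so #181 ∈ draft.

draft = {#181, #983}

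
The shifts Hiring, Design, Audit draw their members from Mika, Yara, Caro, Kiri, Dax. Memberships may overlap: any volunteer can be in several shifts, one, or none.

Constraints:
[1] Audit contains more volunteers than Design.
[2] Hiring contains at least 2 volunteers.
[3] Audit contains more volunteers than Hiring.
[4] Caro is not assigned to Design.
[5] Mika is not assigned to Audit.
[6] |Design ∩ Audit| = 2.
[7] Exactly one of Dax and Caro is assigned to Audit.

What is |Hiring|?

2

From (4): Caro ∉ Design.
From (5): Mika ∉ Audit.
Suppose Mika ∈ Design: no assignment then satisfies all the clues, so Mika ∉ Design.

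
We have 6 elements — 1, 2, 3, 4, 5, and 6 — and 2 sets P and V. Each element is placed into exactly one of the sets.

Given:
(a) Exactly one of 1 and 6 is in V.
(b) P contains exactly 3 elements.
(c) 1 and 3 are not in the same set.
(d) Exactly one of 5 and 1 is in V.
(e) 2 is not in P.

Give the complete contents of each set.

P = {3, 5, 6}; V = {1, 2, 4}

From (e): 2 ∉ P.
Only one set left: 2 ∈ V.
Suppose 1 ∈ P: no assignment then satisfies all the clues, so 1 ∉ P.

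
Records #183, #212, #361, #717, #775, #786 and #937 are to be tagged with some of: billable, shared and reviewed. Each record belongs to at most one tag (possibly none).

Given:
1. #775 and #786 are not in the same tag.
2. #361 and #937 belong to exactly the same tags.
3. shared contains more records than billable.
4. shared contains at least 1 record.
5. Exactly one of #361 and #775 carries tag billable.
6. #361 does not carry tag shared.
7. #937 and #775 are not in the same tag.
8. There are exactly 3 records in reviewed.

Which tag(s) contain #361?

From (6): #361 ∉ shared.
(2): #937 matches #361: #937 ∉ shared.
Suppose #361 ∈ billable: no assignment then satisfies all the clues, so #361 ∉ billable.

#361: reviewed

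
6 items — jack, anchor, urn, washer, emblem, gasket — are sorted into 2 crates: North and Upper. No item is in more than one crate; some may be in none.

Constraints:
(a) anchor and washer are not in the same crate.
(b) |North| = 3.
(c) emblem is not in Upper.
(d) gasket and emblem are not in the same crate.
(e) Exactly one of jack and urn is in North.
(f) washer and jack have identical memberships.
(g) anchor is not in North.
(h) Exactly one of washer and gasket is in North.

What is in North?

North = {emblem, jack, washer}

From (c): emblem ∉ Upper.
From (g): anchor ∉ North.
Suppose jack ∉ North: no assignment then satisfies all the clues, so jack ∈ North.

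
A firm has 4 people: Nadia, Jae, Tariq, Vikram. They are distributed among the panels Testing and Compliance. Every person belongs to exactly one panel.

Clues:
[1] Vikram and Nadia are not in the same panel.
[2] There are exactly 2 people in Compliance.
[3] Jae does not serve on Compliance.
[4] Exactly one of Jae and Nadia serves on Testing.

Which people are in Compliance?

Compliance = {Nadia, Tariq}

From (3): Jae ∉ Compliance.
Only one panel left: Jae ∈ Testing.
(4) (exactly one): Nadia ∉ Testing.
Only one panel left: Nadia ∈ Compliance.
(1): Vikram ∉ Compliance.
(2): only 2 candidates remain for Compliance, so all are in.
Only one panel left: Vikram ∈ Testing.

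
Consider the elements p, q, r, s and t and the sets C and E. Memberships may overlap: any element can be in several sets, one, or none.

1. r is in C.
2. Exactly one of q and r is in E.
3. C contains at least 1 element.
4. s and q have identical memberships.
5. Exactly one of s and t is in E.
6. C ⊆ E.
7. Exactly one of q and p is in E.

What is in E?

E = {p, r, t}

From (1): r ∈ C.
(6) with r ∈ C: r ∈ E.
(2) (exactly one): q ∉ E.
(4): s matches q: s ∉ E.
(5) (exactly one): t ∈ E.
(6) contrapositive: q ∉ C.
(6) contrapositive: s ∉ C.
(7) (exactly one): p ∈ E.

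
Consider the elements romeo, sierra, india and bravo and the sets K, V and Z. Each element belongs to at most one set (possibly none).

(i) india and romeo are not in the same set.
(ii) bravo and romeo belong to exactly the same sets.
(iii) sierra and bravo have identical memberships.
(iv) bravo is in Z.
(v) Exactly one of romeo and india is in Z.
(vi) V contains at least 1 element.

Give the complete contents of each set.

K = {}; V = {india}; Z = {bravo, romeo, sierra}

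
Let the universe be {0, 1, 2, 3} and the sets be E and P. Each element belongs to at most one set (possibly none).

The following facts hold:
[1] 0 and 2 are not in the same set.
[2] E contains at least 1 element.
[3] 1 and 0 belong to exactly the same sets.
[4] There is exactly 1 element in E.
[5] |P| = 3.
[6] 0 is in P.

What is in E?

From (6): 0 ∈ P.
(1): 2 ∉ P.
(3): 1 matches 0: 1 ∉ E.
(3): 1 matches 0: 1 ∈ P.
(5): only 3 candidates remain for P, so all are in.
(2): only 1 candidates remain for E, so all are in.

E = {2}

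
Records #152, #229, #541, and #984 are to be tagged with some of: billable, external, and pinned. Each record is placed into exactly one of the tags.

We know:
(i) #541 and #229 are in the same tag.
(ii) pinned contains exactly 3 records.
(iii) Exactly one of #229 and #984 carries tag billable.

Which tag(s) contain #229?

#229: pinned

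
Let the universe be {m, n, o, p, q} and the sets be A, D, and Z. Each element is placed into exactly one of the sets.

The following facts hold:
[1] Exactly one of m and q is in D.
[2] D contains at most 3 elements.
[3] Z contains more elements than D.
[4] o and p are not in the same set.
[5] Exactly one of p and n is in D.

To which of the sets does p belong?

p: D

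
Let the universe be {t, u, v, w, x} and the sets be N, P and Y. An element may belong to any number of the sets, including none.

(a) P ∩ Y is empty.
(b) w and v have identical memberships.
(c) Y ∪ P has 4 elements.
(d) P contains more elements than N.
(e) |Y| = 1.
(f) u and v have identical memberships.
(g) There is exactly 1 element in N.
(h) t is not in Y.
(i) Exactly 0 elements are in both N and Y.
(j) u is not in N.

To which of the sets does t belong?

From (h): t ∉ Y.
From (j): u ∉ N.
(f): v matches u: v ∉ N.
(b): w matches v: w ∉ N.
Suppose t ∉ N: no assignment then satisfies all the clues, so t ∈ N.

t: N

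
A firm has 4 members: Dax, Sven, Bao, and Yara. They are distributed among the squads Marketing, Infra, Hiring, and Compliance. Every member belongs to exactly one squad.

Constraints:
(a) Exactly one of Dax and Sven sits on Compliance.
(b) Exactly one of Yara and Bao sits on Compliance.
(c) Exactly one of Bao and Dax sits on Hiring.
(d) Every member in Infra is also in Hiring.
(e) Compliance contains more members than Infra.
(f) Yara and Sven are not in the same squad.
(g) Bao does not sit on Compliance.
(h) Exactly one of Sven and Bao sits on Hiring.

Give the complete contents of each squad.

Marketing = {Sven}; Infra = {}; Hiring = {Bao}; Compliance = {Dax, Yara}

From (g): Bao ∉ Compliance.
(b) (exactly one): Yara ∈ Compliance.
(f): Sven ∉ Compliance.
(a) (exactly one): Dax ∈ Compliance.
(c) (exactly one): Bao ∈ Hiring.
(h) (exactly one): Sven ∉ Hiring.
(d) contrapositive: Sven ∉ Infra.
Only one squad left: Sven ∈ Marketing.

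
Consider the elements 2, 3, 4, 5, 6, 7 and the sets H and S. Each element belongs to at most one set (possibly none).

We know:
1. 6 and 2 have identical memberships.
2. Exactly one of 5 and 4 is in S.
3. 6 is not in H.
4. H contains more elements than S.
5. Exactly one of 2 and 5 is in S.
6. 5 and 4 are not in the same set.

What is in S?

S = {5}

From (3): 6 ∉ H.
(1): 2 matches 6: 2 ∉ H.
Suppose 2 ∈ S: no assignment then satisfies all the clues, so 2 ∉ S.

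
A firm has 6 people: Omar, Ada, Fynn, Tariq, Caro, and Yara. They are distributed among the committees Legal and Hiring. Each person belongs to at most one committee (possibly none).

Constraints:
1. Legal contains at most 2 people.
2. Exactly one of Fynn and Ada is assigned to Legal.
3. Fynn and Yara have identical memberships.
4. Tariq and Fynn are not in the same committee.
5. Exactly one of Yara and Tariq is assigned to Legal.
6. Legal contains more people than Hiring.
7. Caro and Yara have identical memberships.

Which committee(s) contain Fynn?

Fynn: none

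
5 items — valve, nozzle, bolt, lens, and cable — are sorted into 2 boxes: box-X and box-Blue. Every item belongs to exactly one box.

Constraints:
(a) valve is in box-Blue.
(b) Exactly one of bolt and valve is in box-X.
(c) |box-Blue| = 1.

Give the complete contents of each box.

From (a): valve ∈ box-Blue.
(b) (exactly one): bolt ∈ box-X.
(c): box-Blue already has 1, so the rest are out.
Only one box left: nozzle ∈ box-X.
Only one box left: lens ∈ box-X.
Only one box left: cable ∈ box-X.

box-X = {bolt, cable, lens, nozzle}; box-Blue = {valve}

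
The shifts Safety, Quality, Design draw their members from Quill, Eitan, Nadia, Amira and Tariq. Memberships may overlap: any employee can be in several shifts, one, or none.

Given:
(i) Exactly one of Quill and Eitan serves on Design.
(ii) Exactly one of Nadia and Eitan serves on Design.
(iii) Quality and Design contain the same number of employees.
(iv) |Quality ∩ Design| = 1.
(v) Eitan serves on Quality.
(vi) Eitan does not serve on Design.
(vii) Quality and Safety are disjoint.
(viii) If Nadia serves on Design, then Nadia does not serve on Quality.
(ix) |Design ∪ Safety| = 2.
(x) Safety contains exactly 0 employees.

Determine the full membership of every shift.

Safety = {}; Quality = {Eitan, Quill}; Design = {Nadia, Quill}

From (v): Eitan ∈ Quality.
From (vi): Eitan ∉ Design.
(i) (exactly one): Quill ∈ Design.
(ii) (exactly one): Nadia ∈ Design.
(vii) (disjoint): Eitan ∉ Safety.
(viii): Nadia ∉ Quality.
(x): Safety already has 0, so the rest are out.
Suppose Quill ∉ Quality: no assignment then satisfies all the clues, so Quill ∈ Quality.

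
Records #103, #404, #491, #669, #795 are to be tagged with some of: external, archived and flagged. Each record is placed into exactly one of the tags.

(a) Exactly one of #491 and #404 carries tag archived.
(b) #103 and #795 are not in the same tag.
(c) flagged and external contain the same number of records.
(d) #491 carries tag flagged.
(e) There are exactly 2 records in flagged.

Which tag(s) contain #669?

#669: external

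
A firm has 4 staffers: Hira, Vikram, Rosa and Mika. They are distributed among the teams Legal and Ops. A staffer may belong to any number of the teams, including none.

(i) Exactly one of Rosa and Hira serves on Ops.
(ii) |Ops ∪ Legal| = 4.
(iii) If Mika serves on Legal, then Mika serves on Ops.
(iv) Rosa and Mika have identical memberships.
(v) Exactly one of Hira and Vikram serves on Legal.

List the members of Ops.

Ops = {Mika, Rosa, Vikram}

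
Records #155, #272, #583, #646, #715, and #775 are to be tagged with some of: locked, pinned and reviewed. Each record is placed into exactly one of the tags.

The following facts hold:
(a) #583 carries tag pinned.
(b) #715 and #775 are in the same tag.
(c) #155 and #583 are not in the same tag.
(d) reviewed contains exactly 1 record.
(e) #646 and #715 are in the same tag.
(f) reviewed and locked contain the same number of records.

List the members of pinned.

pinned = {#583, #646, #715, #775}

From (a): #583 ∈ pinned.
(c): #155 ∉ pinned.
Suppose #272 ∈ pinned: no assignment then satisfies all the clues, so #272 ∉ pinned.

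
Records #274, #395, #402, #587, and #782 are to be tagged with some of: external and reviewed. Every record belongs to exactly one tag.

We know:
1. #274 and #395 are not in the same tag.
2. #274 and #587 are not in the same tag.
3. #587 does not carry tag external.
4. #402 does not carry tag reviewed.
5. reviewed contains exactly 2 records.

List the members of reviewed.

From (3): #587 ∉ external.
From (4): #402 ∉ reviewed.
Only one tag left: #402 ∈ external.
Only one tag left: #587 ∈ reviewed.
(2): #274 ∉ reviewed.
Only one tag left: #274 ∈ external.
(1): #395 ∉ external.
Only one tag left: #395 ∈ reviewed.
(5): reviewed already has 2, so the rest are out.
Only one tag left: #782 ∈ external.

reviewed = {#395, #587}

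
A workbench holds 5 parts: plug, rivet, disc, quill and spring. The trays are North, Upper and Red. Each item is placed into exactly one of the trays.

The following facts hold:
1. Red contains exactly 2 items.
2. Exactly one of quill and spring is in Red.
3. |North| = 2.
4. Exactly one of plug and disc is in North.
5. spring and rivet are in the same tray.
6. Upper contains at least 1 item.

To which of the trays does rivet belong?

rivet: Red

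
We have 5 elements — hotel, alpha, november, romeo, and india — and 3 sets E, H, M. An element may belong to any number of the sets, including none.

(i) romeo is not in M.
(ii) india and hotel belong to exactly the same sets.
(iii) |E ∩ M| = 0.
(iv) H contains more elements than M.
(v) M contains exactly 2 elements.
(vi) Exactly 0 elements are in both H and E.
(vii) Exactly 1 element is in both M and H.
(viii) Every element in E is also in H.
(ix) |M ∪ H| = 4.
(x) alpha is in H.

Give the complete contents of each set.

E = {}; H = {alpha, hotel, india}; M = {alpha, november}

From (i): romeo ∉ M.
From (x): alpha ∈ H.
Suppose hotel ∈ E: no assignment then satisfies all the clues, so hotel ∉ E.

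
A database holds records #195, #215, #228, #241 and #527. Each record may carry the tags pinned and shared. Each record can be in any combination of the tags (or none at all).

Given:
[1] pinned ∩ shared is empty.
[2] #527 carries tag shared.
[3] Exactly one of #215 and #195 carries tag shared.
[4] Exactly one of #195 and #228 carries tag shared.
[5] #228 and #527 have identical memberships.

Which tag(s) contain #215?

#215: shared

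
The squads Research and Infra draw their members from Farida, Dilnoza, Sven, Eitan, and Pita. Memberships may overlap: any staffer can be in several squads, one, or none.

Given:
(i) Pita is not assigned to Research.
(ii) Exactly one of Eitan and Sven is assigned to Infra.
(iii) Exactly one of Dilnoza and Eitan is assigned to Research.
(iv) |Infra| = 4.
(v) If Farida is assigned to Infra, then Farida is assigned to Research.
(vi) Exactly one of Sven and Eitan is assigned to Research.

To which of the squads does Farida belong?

Farida: Infra, Research

From (i): Pita ∉ Research.
Suppose Farida ∉ Research: no assignment then satisfies all the clues, so Farida ∈ Research.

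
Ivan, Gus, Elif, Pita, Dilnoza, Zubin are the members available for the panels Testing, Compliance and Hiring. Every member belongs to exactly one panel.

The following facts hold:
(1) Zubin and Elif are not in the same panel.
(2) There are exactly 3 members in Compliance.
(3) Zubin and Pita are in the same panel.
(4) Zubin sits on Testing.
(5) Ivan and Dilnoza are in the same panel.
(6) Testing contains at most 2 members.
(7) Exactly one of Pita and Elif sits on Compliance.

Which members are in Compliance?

Compliance = {Dilnoza, Elif, Ivan}

From (4): Zubin ∈ Testing.
(1): Elif ∉ Testing.
(3): Pita matches Zubin: Pita ∈ Testing.
(6): Testing already has 2, so the rest are out.
(7) (exactly one): Elif ∈ Compliance.
Suppose Ivan ∉ Compliance: no assignment then satisfies all the clues, so Ivan ∈ Compliance.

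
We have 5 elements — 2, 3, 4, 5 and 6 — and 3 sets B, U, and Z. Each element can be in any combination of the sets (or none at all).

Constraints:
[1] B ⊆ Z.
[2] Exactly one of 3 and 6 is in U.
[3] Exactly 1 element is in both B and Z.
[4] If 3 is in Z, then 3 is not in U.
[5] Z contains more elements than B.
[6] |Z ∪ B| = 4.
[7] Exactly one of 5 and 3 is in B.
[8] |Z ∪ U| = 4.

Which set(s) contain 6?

6: U, Z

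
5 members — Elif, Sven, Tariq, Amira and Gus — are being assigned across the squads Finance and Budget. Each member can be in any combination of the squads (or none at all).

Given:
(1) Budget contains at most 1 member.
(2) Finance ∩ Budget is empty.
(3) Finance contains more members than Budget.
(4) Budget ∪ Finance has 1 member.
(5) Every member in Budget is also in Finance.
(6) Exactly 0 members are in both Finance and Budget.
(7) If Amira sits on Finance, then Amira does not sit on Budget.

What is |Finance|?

1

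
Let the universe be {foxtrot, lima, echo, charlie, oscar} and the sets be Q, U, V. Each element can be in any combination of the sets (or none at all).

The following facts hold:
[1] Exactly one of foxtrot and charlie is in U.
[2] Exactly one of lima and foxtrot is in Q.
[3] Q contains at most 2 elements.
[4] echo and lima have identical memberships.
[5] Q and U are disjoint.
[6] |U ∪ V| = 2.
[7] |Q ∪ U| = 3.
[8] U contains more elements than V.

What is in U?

U = {charlie, oscar}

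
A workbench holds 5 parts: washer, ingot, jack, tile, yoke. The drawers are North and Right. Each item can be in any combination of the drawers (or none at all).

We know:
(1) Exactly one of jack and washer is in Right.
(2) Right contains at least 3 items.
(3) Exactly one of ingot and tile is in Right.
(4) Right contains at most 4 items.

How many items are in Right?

3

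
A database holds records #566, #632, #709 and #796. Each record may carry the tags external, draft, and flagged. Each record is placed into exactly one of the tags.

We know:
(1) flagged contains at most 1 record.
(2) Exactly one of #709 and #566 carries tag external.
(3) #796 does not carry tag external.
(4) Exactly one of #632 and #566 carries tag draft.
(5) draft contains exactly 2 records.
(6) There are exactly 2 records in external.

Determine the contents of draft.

draft = {#566, #796}

From (3): #796 ∉ external.
Suppose #566 ∉ draft: no assignment then satisfies all the clues, so #566 ∈ draft.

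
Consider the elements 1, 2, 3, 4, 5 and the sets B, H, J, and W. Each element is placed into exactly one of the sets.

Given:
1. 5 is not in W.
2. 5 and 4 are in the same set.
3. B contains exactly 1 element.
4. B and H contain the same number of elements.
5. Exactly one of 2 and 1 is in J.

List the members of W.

W = {}

From (1): 5 ∉ W.
(2): 4 matches 5: 4 ∉ W.
Suppose 1 ∈ W: no assignment then satisfies all the clues, so 1 ∉ W.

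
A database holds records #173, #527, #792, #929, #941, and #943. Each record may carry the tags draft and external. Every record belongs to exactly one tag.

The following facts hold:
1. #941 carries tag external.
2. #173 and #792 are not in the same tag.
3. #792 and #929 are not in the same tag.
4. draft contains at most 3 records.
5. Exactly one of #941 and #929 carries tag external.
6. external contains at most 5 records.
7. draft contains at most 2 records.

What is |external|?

4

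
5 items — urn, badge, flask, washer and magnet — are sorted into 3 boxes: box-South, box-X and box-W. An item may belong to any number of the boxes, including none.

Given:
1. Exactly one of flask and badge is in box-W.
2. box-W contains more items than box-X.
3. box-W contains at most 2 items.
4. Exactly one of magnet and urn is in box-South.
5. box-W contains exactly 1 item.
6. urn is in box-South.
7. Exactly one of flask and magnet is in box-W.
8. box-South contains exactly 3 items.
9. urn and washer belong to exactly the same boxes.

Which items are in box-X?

box-X = {}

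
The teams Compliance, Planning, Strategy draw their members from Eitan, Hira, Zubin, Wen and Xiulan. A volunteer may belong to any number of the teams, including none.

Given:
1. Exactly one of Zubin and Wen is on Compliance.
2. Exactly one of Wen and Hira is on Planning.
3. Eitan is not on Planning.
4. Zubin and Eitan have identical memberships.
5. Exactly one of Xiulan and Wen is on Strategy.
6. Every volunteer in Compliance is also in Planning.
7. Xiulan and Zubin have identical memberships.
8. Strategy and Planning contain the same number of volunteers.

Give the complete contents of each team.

Compliance = {Wen}; Planning = {Wen}; Strategy = {Wen}

From (3): Eitan ∉ Planning.
(4): Zubin matches Eitan: Zubin ∉ Planning.
(6) contrapositive: Eitan ∉ Compliance.
(6) contrapositive: Zubin ∉ Compliance.
(7): Xiulan matches Zubin: Xiulan ∉ Compliance.
(7): Xiulan matches Zubin: Xiulan ∉ Planning.
(1) (exactly one): Wen ∈ Compliance.
(6) with Wen ∈ Compliance: Wen ∈ Planning.
(2) (exactly one): Hira ∉ Planning.
(6) contrapositive: Hira ∉ Compliance.
Suppose Eitan ∈ Strategy: no assignment then satisfies all the clues, so Eitan ∉ Strategy.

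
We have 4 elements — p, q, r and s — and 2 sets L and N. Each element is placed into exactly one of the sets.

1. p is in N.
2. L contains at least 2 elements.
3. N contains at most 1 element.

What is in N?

From (1): p ∈ N.
(3): N already has 1, so the rest are out.
Only one set left: q ∈ L.
Only one set left: r ∈ L.
Only one set left: s ∈ L.

N = {p}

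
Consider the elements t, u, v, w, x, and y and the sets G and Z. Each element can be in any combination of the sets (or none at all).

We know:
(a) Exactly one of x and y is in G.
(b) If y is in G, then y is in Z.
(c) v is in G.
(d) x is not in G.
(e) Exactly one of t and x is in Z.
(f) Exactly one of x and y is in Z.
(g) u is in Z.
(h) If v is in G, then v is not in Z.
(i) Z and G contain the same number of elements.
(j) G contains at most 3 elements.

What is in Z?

From (c): v ∈ G.
From (d): x ∉ G.
From (g): u ∈ Z.
(a) (exactly one): y ∈ G.
(b): y ∈ Z.
(f) (exactly one): x ∉ Z.
(h): v ∉ Z.
(e) (exactly one): t ∈ Z.
Suppose w ∈ Z: no assignment then satisfies all the clues, so w ∉ Z.

Z = {t, u, y}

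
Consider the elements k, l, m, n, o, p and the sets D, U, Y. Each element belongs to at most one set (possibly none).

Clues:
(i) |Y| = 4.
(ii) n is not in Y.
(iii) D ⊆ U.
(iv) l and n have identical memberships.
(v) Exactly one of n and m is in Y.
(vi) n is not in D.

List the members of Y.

Y = {k, m, o, p}

From (ii): n ∉ Y.
From (vi): n ∉ D.
(iv): l matches n: l ∉ D.
(iv): l matches n: l ∉ Y.
(v) (exactly one): m ∈ Y.
(i): only 4 candidates remain for Y, so all are in.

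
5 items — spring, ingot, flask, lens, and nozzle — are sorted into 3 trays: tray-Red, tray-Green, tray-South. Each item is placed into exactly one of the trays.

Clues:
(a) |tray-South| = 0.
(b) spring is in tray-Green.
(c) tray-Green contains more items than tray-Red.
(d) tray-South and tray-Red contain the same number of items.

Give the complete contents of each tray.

tray-Red = {}; tray-Green = {flask, ingot, lens, nozzle, spring}; tray-South = {}

From (b): spring ∈ tray-Green.
(a): tray-South already has 0, so the rest are out.
Suppose ingot ∈ tray-Red: no assignment then satisfies all the clues, so ingot ∉ tray-Red.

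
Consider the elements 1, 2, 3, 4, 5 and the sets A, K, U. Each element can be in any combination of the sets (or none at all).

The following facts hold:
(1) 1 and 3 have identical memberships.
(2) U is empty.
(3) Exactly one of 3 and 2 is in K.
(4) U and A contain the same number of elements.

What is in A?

A = {}

(2): U already has 0, so the rest are out.
Suppose 1 ∈ A: no assignment then satisfies all the clues, so 1 ∉ A.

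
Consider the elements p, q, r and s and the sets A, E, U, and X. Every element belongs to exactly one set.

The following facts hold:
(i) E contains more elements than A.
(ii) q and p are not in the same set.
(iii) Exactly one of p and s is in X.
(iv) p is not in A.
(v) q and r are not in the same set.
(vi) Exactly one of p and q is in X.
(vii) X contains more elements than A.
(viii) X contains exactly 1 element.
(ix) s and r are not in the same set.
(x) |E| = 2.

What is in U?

From (iv): p ∉ A.
Suppose p ∈ U: no assignment then satisfies all the clues, so p ∉ U.

U = {r}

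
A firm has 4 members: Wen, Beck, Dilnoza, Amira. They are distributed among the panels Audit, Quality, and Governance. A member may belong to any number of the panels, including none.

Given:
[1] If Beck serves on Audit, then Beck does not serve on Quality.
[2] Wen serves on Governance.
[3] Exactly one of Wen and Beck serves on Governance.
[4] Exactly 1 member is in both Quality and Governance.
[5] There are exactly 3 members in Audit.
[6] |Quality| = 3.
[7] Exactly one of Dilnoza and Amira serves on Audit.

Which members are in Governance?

Governance = {Wen}

From (2): Wen ∈ Governance.
(3) (exactly one): Beck ∉ Governance.
Suppose Dilnoza ∈ Governance: no assignment then satisfies all the clues, so Dilnoza ∉ Governance.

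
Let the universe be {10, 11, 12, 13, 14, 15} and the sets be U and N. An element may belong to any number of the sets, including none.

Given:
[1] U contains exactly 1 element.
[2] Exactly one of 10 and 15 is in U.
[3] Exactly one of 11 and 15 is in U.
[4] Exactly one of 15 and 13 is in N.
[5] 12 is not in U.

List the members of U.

U = {15}

From (5): 12 ∉ U.
Suppose 10 ∈ U: no assignment then satisfies all the clues, so 10 ∉ U.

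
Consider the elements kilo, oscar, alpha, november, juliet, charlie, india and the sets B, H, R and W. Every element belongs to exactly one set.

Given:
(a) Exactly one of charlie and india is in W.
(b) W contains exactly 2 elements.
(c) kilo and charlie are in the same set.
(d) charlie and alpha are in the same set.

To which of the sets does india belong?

india: W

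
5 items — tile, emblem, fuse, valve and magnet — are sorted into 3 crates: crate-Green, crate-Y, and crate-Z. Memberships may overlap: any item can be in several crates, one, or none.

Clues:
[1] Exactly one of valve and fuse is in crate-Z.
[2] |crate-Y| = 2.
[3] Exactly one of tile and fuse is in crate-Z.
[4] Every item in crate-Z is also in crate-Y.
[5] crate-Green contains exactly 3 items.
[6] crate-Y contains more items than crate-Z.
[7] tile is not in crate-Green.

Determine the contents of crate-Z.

crate-Z = {fuse}

From (7): tile ∉ crate-Green.
Suppose tile ∈ crate-Z: no assignment then satisfies all the clues, so tile ∉ crate-Z.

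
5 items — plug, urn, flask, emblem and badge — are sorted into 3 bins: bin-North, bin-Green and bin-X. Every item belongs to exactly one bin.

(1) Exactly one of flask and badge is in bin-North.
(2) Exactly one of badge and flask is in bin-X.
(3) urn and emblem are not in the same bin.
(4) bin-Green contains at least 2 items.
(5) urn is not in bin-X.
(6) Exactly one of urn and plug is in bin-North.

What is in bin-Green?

bin-Green = {emblem, plug}

From (5): urn ∉ bin-X.
Suppose plug ∉ bin-Green: no assignment then satisfies all the clues, so plug ∈ bin-Green.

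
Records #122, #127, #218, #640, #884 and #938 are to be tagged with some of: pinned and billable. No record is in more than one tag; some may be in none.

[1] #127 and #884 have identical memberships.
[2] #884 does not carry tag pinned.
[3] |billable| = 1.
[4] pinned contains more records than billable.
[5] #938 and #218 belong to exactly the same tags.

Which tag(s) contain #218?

#218: pinned

From (2): #884 ∉ pinned.
(1): #127 matches #884: #127 ∉ pinned.
Suppose #218 ∉ pinned: no assignment then satisfies all the clues, so #218 ∈ pinned.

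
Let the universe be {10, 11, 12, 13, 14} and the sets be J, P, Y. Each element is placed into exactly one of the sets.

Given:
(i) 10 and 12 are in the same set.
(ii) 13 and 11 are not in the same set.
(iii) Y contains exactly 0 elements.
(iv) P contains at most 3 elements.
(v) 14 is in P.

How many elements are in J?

3

From (v): 14 ∈ P.
(iii): Y already has 0, so the rest are out.
Suppose 10 ∉ J: no assignment then satisfies all the clues, so 10 ∈ J.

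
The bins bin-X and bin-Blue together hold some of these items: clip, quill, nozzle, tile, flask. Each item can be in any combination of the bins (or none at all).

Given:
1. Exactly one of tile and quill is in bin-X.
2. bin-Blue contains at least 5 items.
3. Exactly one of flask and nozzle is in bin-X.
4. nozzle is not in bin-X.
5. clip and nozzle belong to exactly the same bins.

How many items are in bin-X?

2

From (4): nozzle ∉ bin-X.
(2): only 5 candidates remain for bin-Blue, so all are in.
(3) (exactly one): flask ∈ bin-X.
(5): clip matches nozzle: clip ∉ bin-X.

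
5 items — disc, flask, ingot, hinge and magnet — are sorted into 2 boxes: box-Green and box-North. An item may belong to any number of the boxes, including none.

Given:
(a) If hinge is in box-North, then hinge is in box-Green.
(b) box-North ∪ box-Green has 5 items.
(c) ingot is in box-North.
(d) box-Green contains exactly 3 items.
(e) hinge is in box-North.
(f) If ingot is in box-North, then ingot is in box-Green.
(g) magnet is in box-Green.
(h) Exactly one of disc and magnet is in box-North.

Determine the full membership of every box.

box-Green = {hinge, ingot, magnet}; box-North = {disc, flask, hinge, ingot}

From (c): ingot ∈ box-North.
From (e): hinge ∈ box-North.
From (g): magnet ∈ box-Green.
(a): hinge ∈ box-Green.
(f): ingot ∈ box-Green.
(d): box-Green already has 3, so the rest are out.
Suppose disc ∉ box-North: no assignment then satisfies all the clues, so disc ∈ box-North.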